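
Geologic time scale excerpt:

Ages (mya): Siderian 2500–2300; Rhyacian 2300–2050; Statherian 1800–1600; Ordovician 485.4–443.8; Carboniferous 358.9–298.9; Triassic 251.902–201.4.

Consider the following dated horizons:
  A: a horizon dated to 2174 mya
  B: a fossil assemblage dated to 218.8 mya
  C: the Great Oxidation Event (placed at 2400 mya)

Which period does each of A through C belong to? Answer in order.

A: 2174 Ma lies in 2300–2050 Ma, so Rhyacian.
B: 218.8 Ma lies in 251.902–201.4 Ma, so Triassic.
C: 2400 Ma lies in 2500–2300 Ma, so Siderian.

A — Rhyacian; B — Triassic; C — Siderian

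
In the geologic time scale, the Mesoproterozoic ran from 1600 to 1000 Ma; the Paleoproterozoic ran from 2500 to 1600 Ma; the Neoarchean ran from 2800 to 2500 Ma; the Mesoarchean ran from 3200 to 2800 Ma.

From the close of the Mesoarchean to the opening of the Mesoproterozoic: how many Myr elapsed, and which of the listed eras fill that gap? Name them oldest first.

End of Mesoarchean = 2800 Ma; start of Mesoproterozoic = 1600 Ma.
Gap = 2800 − 1600 = 1200 Myr.
Eras wholly inside 2800–1600 Ma: Neoarchean (2800–2500), Paleoproterozoic (2500–1600).

1200 million years; Neoarchean, Paleoproterozoic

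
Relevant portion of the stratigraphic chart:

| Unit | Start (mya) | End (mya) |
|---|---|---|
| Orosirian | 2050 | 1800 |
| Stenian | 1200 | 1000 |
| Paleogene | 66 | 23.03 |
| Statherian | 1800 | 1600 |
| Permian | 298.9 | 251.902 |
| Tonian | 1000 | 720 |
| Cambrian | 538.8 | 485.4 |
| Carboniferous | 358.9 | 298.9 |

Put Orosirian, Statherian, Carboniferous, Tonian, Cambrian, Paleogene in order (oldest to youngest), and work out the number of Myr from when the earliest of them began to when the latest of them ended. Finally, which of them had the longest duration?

Start ages (Ma): Orosirian 2050, Statherian 1800, Tonian 1000, Cambrian 538.8, Carboniferous 358.9, Paleogene 66.
Ordered oldest to youngest: Orosirian, Statherian, Tonian, Cambrian, Carboniferous, Paleogene.
Span = 2050 − 23.03 = 2026.97 Myr.
Durations: Paleogene 42.97, Carboniferous 60, Statherian 200, Tonian 280, Cambrian 53.4, Orosirian 250 → longest is Tonian (280 Myr).

Orosirian → Statherian → Tonian → Cambrian → Carboniferous → Paleogene; total span 2026.97 Myr; longest is Tonian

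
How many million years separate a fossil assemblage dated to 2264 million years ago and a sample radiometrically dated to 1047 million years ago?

1217 million years

2264 − 1047 = 1217 million years.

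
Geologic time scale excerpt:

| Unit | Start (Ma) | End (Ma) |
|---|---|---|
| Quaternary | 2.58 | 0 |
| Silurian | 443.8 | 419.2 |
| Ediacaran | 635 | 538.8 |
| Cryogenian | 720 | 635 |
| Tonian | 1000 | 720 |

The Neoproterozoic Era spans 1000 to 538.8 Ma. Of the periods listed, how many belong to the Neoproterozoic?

Periods inside 1000–538.8 Ma: Tonian, Cryogenian, Ediacaran — 3 in total.

3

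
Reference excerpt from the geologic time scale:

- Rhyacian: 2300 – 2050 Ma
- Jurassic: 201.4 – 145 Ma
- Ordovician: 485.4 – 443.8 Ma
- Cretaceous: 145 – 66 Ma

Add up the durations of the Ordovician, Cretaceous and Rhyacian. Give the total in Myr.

Each duration: Ordovician = 41.6; Cretaceous = 79; Rhyacian = 250.
Sum: 41.6 + 79 + 250 = 370.6 Myr.

370.6 million years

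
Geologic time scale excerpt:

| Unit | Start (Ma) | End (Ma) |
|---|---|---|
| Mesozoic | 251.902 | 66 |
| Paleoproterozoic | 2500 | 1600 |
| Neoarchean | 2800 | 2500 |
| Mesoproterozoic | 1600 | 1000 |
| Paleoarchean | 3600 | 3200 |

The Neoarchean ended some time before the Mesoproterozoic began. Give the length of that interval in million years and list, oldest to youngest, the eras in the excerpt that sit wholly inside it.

900 million years; Paleoproterozoic

The Neoarchean closes at 2500 Ma and the Mesoproterozoic opens at 1600 Ma, so the interval is 2500 − 1600 = 900 Myr.
An era fits inside if it starts at or after 2500 Ma and ends at or before 1600 Ma; oldest first that gives Paleoproterozoic.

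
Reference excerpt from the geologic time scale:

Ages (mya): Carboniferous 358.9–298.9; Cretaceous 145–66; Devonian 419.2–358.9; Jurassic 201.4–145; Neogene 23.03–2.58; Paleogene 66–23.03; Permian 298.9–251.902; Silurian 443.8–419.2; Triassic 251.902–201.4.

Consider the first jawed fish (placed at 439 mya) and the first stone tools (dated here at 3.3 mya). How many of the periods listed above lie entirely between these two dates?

The older date is 439 Ma and the younger is 3.3 Ma.
Periods with start < 439 and end > 3.3 Ma: Devonian (419.2–358.9), Carboniferous (358.9–298.9), Permian (298.9–251.902), Triassic (251.902–201.4), Jurassic (201.4–145), Cretaceous (145–66), Paleogene (66–23.03).
That is 7 complete periods.

7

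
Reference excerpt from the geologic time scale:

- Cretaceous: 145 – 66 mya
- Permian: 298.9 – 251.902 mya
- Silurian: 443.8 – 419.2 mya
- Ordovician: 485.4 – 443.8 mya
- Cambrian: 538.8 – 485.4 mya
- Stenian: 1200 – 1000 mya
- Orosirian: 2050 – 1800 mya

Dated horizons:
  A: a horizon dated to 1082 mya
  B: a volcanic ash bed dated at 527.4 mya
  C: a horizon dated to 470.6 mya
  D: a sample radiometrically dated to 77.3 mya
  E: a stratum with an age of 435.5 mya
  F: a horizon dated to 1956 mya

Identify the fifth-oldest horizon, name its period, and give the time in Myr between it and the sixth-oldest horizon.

Sorted oldest-first by Ma: F (1956), A (1082), B (527.4), C (470.6), E (435.5), D (77.3).
The fifth oldest is E at 435.5 Ma, which lies in 443.8–419.2 Ma: the Silurian.
The sixth oldest is D at 77.3 Ma; separation = |435.5 − 77.3| = 358.2 Myr.

E, in the Silurian; 358.2 million years to D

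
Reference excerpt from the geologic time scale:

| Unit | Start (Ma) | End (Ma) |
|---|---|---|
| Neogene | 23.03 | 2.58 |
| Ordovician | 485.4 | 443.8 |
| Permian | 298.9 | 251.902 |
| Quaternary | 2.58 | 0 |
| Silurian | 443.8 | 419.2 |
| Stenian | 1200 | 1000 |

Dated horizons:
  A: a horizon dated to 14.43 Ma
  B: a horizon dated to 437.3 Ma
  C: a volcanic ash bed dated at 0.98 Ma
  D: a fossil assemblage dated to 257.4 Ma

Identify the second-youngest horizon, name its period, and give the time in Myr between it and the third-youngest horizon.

Smaller Ma means younger, so youngest first: C 0.98 < A 14.43 < D 257.4 < B 437.3.
Counting 2 along gives A (14.43 Ma); the excerpt puts that inside the Neogene, 23.03–2.58 Ma.
Next in line is D (257.4 Ma), and 257.4 − 14.43 = 242.97 Myr.

A, in the Neogene; 242.97 million years to D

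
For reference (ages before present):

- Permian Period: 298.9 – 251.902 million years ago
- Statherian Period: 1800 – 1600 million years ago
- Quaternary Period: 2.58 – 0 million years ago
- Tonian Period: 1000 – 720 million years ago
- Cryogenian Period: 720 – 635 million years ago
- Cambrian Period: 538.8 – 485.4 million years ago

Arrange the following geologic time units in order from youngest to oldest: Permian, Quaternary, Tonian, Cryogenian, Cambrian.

Quaternary, then Permian, then Cambrian, then Cryogenian, then Tonian

Sorting by start age (ascending Ma, since larger Ma = older): Quaternary start 2.58, Permian start 298.9, Cambrian start 538.8, Cryogenian start 720, Tonian start 1000.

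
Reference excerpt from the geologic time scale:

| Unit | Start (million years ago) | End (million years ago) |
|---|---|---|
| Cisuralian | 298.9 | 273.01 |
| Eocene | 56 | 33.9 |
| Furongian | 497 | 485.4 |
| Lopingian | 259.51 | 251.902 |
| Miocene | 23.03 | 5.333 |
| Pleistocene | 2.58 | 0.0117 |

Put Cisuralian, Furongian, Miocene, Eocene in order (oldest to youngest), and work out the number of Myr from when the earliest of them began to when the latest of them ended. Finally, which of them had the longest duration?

Furongian → Cisuralian → Eocene → Miocene; total span 491.667 Myr; longest is Cisuralian

Start ages (Ma): Furongian 497, Cisuralian 298.9, Eocene 56, Miocene 23.03.
Ordered oldest to youngest: Furongian, Cisuralian, Eocene, Miocene.
Span = 497 − 5.333 = 491.667 Myr.
Durations: Cisuralian 25.89, Furongian 11.6, Miocene 17.697, Eocene 22.1 → longest is Cisuralian (25.89 Myr).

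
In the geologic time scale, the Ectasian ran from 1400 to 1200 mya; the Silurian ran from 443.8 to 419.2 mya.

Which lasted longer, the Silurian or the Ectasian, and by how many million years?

Ectasian, by 175.4 million years

Silurian: 443.8 − 419.2 = 24.6 Myr.
Ectasian: 1400 − 1200 = 200 Myr.
Difference: 200 − 24.6 = 175.4 Myr, so the Ectasian was longer.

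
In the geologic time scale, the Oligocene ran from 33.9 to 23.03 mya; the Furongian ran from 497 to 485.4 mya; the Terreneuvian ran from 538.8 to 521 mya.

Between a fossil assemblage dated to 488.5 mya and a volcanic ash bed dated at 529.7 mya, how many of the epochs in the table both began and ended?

The older date is 529.7 Ma and the younger is 488.5 Ma.
No epoch both begins after 529.7 Ma and ends before 488.5 Ma, so the count is 0.

0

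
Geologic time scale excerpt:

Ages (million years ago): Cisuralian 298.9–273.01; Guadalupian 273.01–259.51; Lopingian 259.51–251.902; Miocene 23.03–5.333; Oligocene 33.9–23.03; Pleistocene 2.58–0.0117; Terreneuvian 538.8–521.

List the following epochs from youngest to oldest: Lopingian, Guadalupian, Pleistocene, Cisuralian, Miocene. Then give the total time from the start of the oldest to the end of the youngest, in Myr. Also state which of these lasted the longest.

Pleistocene → Miocene → Lopingian → Guadalupian → Cisuralian; total span 298.8883 Myr; longest is Cisuralian

From the excerpt: Lopingian 259.51–251.902; Guadalupian 273.01–259.51; Pleistocene 2.58–0.0117; Cisuralian 298.9–273.01; Miocene 23.03–5.333 (Ma).
Larger Ma is earlier, so the oldest is Cisuralian and the youngest is Pleistocene; youngest to oldest: Pleistocene, Miocene, Lopingian, Guadalupian, Cisuralian.
Oldest start 298.9 minus youngest end 0.0117 gives 298.8883 Myr overall.
Individual lengths (start − end): Cisuralian 25.89; Lopingian 7.608; Pleistocene 2.5683; Miocene 17.697; Guadalupian 13.5. The largest is Cisuralian at 25.89 Myr.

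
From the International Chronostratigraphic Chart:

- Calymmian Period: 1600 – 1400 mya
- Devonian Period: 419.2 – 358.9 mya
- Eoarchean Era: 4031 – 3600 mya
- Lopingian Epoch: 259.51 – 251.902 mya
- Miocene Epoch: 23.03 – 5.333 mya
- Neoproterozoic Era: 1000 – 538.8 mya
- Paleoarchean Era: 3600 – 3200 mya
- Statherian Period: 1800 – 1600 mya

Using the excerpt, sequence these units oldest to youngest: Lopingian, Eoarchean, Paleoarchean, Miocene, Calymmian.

Eoarchean, then Paleoarchean, then Calymmian, then Lopingian, then Miocene

Read off each span (Ma): Lopingian 259.51–251.902; Eoarchean 4031–3600; Paleoarchean 3600–3200; Miocene 23.03–5.333; Calymmian 1600–1400.
Larger Ma is older, so oldest→youngest is Eoarchean, Paleoarchean, Calymmian, Lopingian, Miocene.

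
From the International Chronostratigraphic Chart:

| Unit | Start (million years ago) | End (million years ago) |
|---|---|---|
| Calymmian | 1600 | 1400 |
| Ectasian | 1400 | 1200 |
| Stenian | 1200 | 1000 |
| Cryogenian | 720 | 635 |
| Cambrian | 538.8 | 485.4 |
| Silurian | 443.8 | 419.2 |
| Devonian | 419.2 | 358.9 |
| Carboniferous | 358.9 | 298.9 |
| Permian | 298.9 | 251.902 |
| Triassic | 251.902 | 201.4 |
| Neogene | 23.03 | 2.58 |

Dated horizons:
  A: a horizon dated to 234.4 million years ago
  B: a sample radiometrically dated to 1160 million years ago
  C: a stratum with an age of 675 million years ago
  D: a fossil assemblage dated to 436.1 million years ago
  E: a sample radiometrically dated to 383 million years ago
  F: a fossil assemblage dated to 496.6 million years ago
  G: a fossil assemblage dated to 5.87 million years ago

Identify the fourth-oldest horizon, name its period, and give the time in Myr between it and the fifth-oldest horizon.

Sorted oldest-first by Ma: B (1160), C (675), F (496.6), D (436.1), E (383), A (234.4), G (5.87).
The fourth oldest is D at 436.1 Ma, which lies in 443.8–419.2 Ma: the Silurian.
The fifth oldest is E at 383 Ma; separation = |436.1 − 383| = 53.1 Myr.

D, in the Silurian; 53.1 million years to E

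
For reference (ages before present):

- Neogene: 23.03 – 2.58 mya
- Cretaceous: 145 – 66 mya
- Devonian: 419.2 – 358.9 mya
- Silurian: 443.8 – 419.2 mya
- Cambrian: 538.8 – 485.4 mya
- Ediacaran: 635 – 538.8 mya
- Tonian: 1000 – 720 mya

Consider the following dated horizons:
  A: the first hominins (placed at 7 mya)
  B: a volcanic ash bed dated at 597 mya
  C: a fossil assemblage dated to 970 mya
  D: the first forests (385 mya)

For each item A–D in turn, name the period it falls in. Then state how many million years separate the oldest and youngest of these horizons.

A — Neogene; B — Ediacaran; C — Tonian; D — Devonian; span 963 million years

A: 7 Ma lies in 23.03–2.58 Ma, so Neogene.
B: 597 Ma lies in 635–538.8 Ma, so Ediacaran.
C: 970 Ma lies in 1000–720 Ma, so Tonian.
D: 385 Ma lies in 419.2–358.9 Ma, so Devonian.
Oldest = 970 Ma, youngest = 7 Ma → span 963 Myr.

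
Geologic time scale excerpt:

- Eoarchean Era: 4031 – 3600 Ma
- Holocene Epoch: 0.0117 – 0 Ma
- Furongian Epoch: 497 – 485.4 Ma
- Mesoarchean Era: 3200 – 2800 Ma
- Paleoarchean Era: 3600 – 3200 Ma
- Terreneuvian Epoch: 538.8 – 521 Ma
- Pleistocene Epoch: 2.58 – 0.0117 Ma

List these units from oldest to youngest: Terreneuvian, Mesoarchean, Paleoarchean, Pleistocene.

Paleoarchean, Mesoarchean, Terreneuvian, Pleistocene

The oldest of these is Paleoarchean (starts 3600 Ma) and the youngest is Pleistocene (ends 0.0117 Ma).
In between, by decreasing start age: Mesoarchean (3200), Terreneuvian (538.8).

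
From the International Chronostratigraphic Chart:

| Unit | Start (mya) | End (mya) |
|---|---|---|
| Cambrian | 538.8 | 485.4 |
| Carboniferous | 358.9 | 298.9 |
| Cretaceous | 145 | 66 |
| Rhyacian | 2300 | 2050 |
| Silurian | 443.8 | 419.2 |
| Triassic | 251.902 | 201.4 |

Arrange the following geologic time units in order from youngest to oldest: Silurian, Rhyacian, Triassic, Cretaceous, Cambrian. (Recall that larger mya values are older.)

Cretaceous, Triassic, Silurian, Cambrian, Rhyacian

Sorting by start age (ascending Ma, since larger Ma = older): Cretaceous began 145, Triassic began 251.902, Silurian began 443.8, Cambrian began 538.8, Rhyacian began 2300.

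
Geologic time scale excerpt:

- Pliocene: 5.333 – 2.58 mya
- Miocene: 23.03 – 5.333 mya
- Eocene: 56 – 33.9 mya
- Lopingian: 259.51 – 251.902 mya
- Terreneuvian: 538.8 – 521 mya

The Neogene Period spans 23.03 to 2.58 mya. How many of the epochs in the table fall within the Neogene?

2

Epochs inside 23.03–2.58 Ma: Miocene, Pliocene — 2 in total.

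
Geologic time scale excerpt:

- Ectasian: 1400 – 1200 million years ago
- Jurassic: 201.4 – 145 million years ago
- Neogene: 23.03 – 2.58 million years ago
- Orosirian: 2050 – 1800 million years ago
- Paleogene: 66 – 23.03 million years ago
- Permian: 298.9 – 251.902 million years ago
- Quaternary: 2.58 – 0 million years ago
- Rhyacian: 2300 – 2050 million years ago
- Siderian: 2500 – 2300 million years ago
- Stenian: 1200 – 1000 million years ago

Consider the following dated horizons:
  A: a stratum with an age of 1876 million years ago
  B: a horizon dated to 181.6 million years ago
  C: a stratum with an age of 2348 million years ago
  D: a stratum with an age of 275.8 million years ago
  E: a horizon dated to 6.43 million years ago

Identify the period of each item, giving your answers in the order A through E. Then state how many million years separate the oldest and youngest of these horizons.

A — Orosirian; B — Jurassic; C — Siderian; D — Permian; E — Neogene; span 2341.57 million years

A: 1876 Ma lies in 2050–1800 Ma, so Orosirian.
B: 181.6 Ma lies in 201.4–145 Ma, so Jurassic.
C: 2348 Ma lies in 2500–2300 Ma, so Siderian.
D: 275.8 Ma lies in 298.9–251.902 Ma, so Permian.
E: 6.43 Ma lies in 23.03–2.58 Ma, so Neogene.
Oldest = 2348 Ma, youngest = 6.43 Ma → span 2341.57 Myr.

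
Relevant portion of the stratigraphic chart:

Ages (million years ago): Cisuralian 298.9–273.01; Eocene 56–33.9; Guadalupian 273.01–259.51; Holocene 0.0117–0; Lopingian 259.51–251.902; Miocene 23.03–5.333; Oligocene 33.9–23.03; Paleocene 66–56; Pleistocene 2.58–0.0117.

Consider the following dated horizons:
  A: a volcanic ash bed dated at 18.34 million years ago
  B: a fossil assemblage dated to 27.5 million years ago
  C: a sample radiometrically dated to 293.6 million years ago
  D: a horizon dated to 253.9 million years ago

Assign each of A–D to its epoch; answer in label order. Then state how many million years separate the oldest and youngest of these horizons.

A: 18.34 Ma lies in 23.03–5.333 Ma, so Miocene.
B: 27.5 Ma lies in 33.9–23.03 Ma, so Oligocene.
C: 293.6 Ma lies in 298.9–273.01 Ma, so Cisuralian.
D: 253.9 Ma lies in 259.51–251.902 Ma, so Lopingian.
Oldest = 293.6 Ma, youngest = 18.34 Ma → span 275.26 Myr.

A — Miocene; B — Oligocene; C — Cisuralian; D — Lopingian; span 275.26 million years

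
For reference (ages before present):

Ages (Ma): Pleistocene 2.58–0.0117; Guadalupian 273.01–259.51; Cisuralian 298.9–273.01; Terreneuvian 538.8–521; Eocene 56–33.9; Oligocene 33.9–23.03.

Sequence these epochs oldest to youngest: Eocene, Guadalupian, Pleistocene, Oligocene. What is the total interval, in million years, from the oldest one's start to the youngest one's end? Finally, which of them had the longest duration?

Guadalupian → Eocene → Oligocene → Pleistocene; total span 272.9983 Myr; longest is Eocene

From the excerpt: Eocene 56–33.9; Guadalupian 273.01–259.51; Pleistocene 2.58–0.0117; Oligocene 33.9–23.03 (Ma).
Larger Ma is earlier, so the oldest is Guadalupian and the youngest is Pleistocene; oldest to youngest: Guadalupian, Eocene, Oligocene, Pleistocene.
Oldest start 273.01 minus youngest end 0.0117 gives 272.9983 Myr overall.
Individual lengths (start − end): Oligocene 10.87; Guadalupian 13.5; Pleistocene 2.5683; Eocene 22.1. The largest is Eocene at 22.1 Myr.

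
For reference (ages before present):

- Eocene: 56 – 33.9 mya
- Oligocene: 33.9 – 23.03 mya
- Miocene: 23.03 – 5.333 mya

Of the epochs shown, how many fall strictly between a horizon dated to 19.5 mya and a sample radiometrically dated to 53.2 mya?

1

53.2 Ma sits inside the Eocene (56–33.9) and 19.5 Ma inside the Miocene (23.03–5.333); neither of those is wholly between the two dates.
The listed epochs lying completely between them are Oligocene — 1 in all.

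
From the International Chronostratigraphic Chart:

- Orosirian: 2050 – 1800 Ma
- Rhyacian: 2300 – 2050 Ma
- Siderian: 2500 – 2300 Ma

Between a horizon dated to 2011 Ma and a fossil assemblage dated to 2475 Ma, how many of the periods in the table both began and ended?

1

The older date is 2475 Ma and the younger is 2011 Ma.
Periods with start < 2475 and end > 2011 Ma: Rhyacian (2300–2050).
That is 1 complete period.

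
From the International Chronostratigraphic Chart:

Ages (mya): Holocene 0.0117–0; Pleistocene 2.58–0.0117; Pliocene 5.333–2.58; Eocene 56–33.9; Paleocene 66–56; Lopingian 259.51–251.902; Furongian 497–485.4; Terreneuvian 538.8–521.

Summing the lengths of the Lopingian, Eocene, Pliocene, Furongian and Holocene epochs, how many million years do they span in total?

44.0727 million years

Each duration: Lopingian = 7.608; Eocene = 22.1; Pliocene = 2.753; Furongian = 11.6; Holocene = 0.0117.
Sum: 7.608 + 22.1 + 2.753 + 11.6 + 0.0117 = 44.0727 Myr.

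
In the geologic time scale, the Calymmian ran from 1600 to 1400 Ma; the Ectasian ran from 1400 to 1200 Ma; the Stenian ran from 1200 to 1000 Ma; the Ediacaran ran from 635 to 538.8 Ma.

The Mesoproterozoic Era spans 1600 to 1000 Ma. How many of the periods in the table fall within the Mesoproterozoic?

Periods inside 1600–1000 Ma: Calymmian, Ectasian, Stenian — 3 in total.

3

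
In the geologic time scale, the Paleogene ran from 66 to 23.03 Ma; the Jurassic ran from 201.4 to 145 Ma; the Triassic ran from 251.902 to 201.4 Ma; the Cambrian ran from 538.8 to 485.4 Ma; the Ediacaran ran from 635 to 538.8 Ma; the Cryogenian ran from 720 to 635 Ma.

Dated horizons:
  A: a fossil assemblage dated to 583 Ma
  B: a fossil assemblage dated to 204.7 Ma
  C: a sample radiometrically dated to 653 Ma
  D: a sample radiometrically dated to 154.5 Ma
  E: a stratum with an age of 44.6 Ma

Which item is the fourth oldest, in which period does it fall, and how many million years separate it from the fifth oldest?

Larger Ma means older, so oldest first: C 653 > A 583 > B 204.7 > D 154.5 > E 44.6.
Counting 4 along gives D (154.5 Ma); the excerpt puts that inside the Jurassic, 201.4–145 Ma.
Next in line is E (44.6 Ma), and 154.5 − 44.6 = 109.9 Myr.

D, in the Jurassic; 109.9 million years to E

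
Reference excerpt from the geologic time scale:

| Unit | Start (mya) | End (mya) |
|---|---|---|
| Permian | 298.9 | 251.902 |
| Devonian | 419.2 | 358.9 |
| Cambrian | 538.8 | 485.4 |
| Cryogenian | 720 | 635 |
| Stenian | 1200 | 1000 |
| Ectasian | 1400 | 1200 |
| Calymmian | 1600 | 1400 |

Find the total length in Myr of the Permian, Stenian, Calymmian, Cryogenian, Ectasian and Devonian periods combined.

792.298 million years

Each duration: Permian = 46.998; Stenian = 200; Calymmian = 200; Cryogenian = 85; Ectasian = 200; Devonian = 60.3.
Sum: 46.998 + 200 + 200 + 85 + 200 + 60.3 = 792.298 Myr.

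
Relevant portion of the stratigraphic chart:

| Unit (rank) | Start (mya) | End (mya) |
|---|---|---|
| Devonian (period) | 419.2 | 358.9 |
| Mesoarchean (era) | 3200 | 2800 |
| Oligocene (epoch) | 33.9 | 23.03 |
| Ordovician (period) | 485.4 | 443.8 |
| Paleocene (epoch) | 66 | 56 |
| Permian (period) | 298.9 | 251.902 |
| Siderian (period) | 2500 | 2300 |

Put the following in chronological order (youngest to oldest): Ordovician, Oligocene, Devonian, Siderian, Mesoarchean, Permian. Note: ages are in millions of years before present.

Oligocene, then Permian, then Devonian, then Ordovician, then Siderian, then Mesoarchean

The oldest of these is Mesoarchean (starts 3200 Ma) and the youngest is Oligocene (ends 23.03 Ma).
In between, by decreasing start age: Siderian (2500), Ordovician (485.4), Devonian (419.2), Permian (298.9).
Listing youngest first means reversing that sequence.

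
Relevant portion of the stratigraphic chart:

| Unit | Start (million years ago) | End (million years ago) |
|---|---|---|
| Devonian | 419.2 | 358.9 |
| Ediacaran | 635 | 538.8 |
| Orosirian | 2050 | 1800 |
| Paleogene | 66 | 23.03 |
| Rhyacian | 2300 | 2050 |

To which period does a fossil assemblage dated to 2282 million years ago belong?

2282 Ma lies between 2300 and 2050 Ma, so it falls in the Rhyacian.

Rhyacian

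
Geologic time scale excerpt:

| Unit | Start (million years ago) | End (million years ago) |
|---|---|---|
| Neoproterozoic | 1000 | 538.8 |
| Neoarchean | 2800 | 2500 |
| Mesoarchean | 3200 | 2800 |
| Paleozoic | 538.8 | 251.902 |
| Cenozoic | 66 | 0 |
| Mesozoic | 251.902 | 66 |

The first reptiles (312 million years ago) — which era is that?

312 Ma lies between 538.8 and 251.902 Ma, so it falls in the Paleozoic.

Paleozoic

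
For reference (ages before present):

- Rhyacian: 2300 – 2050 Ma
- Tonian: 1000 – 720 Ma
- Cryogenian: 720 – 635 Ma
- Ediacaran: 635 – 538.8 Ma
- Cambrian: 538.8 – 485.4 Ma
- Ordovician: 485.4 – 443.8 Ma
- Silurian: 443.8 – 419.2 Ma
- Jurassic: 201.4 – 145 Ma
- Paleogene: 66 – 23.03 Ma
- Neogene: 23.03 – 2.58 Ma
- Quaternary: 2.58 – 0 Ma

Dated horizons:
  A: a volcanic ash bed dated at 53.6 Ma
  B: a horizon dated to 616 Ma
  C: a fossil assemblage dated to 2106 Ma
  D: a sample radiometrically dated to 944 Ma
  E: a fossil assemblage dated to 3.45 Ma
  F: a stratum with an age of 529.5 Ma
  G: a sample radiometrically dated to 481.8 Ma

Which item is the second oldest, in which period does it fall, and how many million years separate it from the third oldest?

Sorted oldest-first by Ma: C (2106), D (944), B (616), F (529.5), G (481.8), A (53.6), E (3.45).
The second oldest is D at 944 Ma, which lies in 1000–720 Ma: the Tonian.
The third oldest is B at 616 Ma; separation = |944 − 616| = 328 Myr.

D, in the Tonian; 328 million years to B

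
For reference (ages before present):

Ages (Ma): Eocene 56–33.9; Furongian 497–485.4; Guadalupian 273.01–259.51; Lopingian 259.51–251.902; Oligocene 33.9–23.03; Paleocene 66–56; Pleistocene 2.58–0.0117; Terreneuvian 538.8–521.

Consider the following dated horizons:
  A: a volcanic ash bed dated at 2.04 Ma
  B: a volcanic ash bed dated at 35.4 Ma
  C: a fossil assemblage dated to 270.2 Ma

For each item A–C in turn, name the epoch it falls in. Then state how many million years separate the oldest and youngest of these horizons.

A — Pleistocene; B — Eocene; C — Guadalupian; span 268.16 million years

Match each age against the start–end ranges in the excerpt: A = 2.04 Ma → Pleistocene (2.58–0.0117); B = 35.4 Ma → Eocene (56–33.9); C = 270.2 Ma → Guadalupian (273.01–259.51).
The largest age is 270.2 Ma and the smallest is 2.04 Ma; their difference is 268.16 Myr.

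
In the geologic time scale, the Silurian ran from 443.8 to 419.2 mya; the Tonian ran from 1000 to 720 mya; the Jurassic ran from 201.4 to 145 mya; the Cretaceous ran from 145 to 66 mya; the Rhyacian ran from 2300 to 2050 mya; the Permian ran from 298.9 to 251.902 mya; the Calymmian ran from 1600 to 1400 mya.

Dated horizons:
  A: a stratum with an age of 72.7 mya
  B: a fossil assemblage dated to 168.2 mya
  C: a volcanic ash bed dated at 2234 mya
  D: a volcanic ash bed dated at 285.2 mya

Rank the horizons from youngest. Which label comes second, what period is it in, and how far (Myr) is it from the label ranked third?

Smaller Ma means younger, so youngest first: A 72.7 < B 168.2 < D 285.2 < C 2234.
Counting 2 along gives B (168.2 Ma); the excerpt puts that inside the Jurassic, 201.4–145 Ma.
Next in line is D (285.2 Ma), and 285.2 − 168.2 = 117 Myr.

B, in the Jurassic; 117 million years to D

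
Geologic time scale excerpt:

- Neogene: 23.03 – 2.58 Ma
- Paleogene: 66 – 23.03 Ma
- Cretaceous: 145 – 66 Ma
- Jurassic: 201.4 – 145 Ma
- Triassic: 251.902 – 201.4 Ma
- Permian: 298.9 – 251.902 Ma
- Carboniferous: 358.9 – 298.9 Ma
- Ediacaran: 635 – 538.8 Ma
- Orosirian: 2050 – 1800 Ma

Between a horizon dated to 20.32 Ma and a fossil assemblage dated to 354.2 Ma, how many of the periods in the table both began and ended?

5

The older date is 354.2 Ma and the younger is 20.32 Ma.
Periods with start < 354.2 and end > 20.32 Ma: Permian (298.9–251.902), Triassic (251.902–201.4), Jurassic (201.4–145), Cretaceous (145–66), Paleogene (66–23.03).
That is 5 complete periods.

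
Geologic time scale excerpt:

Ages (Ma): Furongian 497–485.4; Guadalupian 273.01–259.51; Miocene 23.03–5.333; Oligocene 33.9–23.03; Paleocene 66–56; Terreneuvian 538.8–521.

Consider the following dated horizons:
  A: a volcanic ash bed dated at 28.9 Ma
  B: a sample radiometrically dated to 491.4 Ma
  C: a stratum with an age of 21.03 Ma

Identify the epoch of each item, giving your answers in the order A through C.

A: 28.9 Ma lies in 33.9–23.03 Ma, so Oligocene.
B: 491.4 Ma lies in 497–485.4 Ma, so Furongian.
C: 21.03 Ma lies in 23.03–5.333 Ma, so Miocene.

A — Oligocene; B — Furongian; C — Miocene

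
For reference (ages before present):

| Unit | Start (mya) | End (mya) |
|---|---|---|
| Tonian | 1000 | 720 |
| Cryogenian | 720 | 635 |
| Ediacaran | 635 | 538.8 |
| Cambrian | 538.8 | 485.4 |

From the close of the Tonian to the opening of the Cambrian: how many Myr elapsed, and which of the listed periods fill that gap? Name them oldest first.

181.2 million years; Cryogenian, Ediacaran

The Tonian closes at 720 Ma and the Cambrian opens at 538.8 Ma, so the interval is 720 − 538.8 = 181.2 Myr.
A period fits inside if it starts at or after 720 Ma and ends at or before 538.8 Ma; oldest first that gives Cryogenian, Ediacaran.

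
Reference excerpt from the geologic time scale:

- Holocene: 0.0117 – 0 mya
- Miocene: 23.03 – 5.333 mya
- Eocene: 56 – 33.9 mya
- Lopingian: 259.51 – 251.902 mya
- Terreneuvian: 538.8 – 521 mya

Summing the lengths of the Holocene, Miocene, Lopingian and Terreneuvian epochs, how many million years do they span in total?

Duration is start − end for each: (0.0117 − 0) + (23.03 − 5.333) + (259.51 − 251.902) + (538.8 − 521).
That is 0.0117 + 17.697 + 7.608 + 17.8, which totals 43.1167 million years.

43.1167 million years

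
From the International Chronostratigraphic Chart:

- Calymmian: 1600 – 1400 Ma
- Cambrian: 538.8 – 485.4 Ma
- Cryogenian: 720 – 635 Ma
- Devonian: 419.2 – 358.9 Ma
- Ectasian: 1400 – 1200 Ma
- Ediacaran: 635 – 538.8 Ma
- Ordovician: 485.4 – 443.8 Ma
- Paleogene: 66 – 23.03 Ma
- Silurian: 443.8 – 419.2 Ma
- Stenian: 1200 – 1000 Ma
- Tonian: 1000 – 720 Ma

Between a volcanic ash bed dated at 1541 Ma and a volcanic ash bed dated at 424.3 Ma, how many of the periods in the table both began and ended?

1541 Ma sits inside the Calymmian (1600–1400) and 424.3 Ma inside the Silurian (443.8–419.2); neither of those is wholly between the two dates.
The listed periods lying completely between them are Ectasian, Stenian, Tonian, Cryogenian, Ediacaran, Cambrian, Ordovician — 7 in all.

7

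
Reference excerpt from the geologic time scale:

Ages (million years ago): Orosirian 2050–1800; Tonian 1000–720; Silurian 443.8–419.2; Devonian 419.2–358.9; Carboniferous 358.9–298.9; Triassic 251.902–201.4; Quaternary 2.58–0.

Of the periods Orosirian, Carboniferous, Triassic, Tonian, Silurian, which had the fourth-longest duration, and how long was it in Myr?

Triassic, 50.502 million years

Start − end for each: Orosirian 2050 − 1800 = 250; Carboniferous 358.9 − 298.9 = 60; Triassic 251.902 − 201.4 = 50.502; Tonian 1000 − 720 = 280; Silurian 443.8 − 419.2 = 24.6.
Ranking these from longest: Tonian > Orosirian > Carboniferous > Triassic > Silurian.
Position 4 in that ranking is Triassic, which lasted 50.502 Myr.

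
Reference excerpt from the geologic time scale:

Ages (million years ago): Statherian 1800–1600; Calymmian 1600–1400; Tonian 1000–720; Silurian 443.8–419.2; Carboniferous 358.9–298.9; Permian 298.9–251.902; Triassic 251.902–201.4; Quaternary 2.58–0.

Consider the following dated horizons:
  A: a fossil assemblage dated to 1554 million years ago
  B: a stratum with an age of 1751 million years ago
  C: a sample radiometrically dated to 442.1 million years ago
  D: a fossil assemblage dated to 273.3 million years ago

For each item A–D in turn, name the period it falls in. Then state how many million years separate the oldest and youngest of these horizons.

A — Calymmian; B — Statherian; C — Silurian; D — Permian; span 1477.7 million years

Match each age against the start–end ranges in the excerpt: A = 1554 Ma → Calymmian (1600–1400); B = 1751 Ma → Statherian (1800–1600); C = 442.1 Ma → Silurian (443.8–419.2); D = 273.3 Ma → Permian (298.9–251.902).
The largest age is 1751 Ma and the smallest is 273.3 Ma; their difference is 1477.7 Myr.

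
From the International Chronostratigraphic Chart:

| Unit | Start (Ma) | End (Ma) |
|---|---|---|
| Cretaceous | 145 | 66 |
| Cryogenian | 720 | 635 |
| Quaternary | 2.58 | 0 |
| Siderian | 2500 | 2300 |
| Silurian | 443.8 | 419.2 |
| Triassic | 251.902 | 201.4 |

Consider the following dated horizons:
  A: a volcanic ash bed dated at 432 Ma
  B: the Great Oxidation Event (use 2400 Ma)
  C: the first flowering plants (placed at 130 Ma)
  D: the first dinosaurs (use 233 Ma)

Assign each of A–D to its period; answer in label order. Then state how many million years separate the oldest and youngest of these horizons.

A — Silurian; B — Siderian; C — Cretaceous; D — Triassic; span 2270 million years

A: 432 Ma lies in 443.8–419.2 Ma, so Silurian.
B: 2400 Ma lies in 2500–2300 Ma, so Siderian.
C: 130 Ma lies in 145–66 Ma, so Cretaceous.
D: 233 Ma lies in 251.902–201.4 Ma, so Triassic.
Oldest = 2400 Ma, youngest = 130 Ma → span 2270 Myr.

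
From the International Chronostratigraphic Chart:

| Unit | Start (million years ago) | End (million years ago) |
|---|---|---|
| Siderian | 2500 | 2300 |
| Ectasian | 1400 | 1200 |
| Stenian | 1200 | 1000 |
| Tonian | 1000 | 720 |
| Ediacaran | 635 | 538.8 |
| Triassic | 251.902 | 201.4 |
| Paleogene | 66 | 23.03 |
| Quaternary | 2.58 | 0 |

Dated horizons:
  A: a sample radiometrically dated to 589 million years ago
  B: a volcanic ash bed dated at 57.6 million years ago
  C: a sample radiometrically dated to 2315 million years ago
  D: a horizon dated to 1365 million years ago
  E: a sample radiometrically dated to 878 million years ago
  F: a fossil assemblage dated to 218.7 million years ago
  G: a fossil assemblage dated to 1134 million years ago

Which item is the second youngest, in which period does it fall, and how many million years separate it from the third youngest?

F, in the Triassic; 370.3 million years to A

Sorted youngest-first by Ma: B (57.6), F (218.7), A (589), E (878), G (1134), D (1365), C (2315).
The second youngest is F at 218.7 Ma, which lies in 251.902–201.4 Ma: the Triassic.
The third youngest is A at 589 Ma; separation = |218.7 − 589| = 370.3 Myr.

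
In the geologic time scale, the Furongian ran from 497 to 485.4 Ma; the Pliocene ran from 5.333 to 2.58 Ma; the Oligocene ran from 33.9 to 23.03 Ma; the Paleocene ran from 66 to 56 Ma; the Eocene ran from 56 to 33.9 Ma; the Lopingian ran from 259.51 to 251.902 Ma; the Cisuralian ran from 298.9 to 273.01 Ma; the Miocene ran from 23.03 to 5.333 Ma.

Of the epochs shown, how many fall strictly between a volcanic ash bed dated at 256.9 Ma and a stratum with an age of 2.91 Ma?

256.9 Ma sits inside the Lopingian (259.51–251.902) and 2.91 Ma inside the Pliocene (5.333–2.58); neither of those is wholly between the two dates.
The listed epochs lying completely between them are Paleocene, Eocene, Oligocene, Miocene — 4 in all.

4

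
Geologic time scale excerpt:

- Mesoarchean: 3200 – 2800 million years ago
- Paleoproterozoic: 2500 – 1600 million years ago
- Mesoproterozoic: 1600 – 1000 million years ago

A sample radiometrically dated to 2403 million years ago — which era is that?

Paleoproterozoic

2403 Ma lies between 2500 and 1600 Ma, so it falls in the Paleoproterozoic.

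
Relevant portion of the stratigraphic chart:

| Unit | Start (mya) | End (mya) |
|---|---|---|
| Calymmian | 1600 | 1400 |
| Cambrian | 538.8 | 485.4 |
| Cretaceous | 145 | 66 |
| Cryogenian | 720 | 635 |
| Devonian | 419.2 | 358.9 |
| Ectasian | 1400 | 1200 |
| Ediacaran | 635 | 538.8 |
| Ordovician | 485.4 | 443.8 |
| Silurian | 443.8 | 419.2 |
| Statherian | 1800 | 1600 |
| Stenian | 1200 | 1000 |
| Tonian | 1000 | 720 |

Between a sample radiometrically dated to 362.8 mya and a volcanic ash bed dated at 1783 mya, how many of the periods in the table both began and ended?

The older date is 1783 Ma and the younger is 362.8 Ma.
Periods with start < 1783 and end > 362.8 Ma: Calymmian (1600–1400), Ectasian (1400–1200), Stenian (1200–1000), Tonian (1000–720), Cryogenian (720–635), Ediacaran (635–538.8), Cambrian (538.8–485.4), Ordovician (485.4–443.8), Silurian (443.8–419.2).
That is 9 complete periods.

9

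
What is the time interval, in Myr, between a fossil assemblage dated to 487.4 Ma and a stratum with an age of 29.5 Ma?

487.4 − 29.5 = 457.9 million years.

457.9 million years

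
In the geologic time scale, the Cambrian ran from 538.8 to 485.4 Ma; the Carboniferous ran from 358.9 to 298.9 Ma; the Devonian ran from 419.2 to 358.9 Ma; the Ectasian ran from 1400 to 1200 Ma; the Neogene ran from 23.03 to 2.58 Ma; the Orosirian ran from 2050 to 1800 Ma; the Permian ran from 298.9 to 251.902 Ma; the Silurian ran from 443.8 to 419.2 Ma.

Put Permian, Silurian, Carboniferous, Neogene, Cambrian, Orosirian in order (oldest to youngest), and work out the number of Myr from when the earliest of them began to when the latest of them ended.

Orosirian → Cambrian → Silurian → Carboniferous → Permian → Neogene; total span 2047.42 Myr

Start ages (Ma): Orosirian 2050, Cambrian 538.8, Silurian 443.8, Carboniferous 358.9, Permian 298.9, Neogene 23.03.
Ordered oldest to youngest: Orosirian, Cambrian, Silurian, Carboniferous, Permian, Neogene.
Span = 2050 − 2.58 = 2047.42 Myr.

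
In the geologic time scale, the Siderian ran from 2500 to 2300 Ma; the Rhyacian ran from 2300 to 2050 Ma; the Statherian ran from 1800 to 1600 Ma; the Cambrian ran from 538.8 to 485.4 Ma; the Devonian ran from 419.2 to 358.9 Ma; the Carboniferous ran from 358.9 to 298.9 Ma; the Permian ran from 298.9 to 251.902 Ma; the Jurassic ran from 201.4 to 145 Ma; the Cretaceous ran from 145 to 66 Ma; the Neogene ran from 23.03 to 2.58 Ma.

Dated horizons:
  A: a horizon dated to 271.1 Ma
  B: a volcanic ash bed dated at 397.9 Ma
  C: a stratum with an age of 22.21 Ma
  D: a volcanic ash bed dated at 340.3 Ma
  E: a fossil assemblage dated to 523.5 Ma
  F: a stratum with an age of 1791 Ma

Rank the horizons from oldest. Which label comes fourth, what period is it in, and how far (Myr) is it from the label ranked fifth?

D, in the Carboniferous; 69.2 million years to A

Sorted oldest-first by Ma: F (1791), E (523.5), B (397.9), D (340.3), A (271.1), C (22.21).
The fourth oldest is D at 340.3 Ma, which lies in 358.9–298.9 Ma: the Carboniferous.
The fifth oldest is A at 271.1 Ma; separation = |340.3 − 271.1| = 69.2 Myr.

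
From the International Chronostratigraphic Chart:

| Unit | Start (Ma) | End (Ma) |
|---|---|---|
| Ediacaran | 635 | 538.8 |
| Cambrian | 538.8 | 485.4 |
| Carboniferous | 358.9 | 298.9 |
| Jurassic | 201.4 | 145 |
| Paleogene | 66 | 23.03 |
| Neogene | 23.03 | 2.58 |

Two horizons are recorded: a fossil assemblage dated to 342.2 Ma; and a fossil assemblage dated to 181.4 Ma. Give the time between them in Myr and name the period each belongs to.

160.8 million years apart; the first in the Carboniferous, the second in the Jurassic

Elapsed time: 342.2 − 181.4 = 160.8 Myr.
342.2 Ma lies within 358.9–298.9 Ma: Carboniferous.
181.4 Ma lies within 201.4–145 Ma: Jurassic.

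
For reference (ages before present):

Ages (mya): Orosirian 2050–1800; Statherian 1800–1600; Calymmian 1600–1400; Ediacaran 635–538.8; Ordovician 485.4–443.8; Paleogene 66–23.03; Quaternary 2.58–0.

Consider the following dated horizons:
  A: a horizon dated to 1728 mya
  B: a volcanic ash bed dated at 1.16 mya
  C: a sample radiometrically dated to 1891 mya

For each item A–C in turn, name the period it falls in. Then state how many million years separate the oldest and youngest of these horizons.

A: 1728 Ma lies in 1800–1600 Ma, so Statherian.
B: 1.16 Ma lies in 2.58–0 Ma, so Quaternary.
C: 1891 Ma lies in 2050–1800 Ma, so Orosirian.
Oldest = 1891 Ma, youngest = 1.16 Ma → span 1889.84 Myr.

A — Statherian; B — Quaternary; C — Orosirian; span 1889.84 million years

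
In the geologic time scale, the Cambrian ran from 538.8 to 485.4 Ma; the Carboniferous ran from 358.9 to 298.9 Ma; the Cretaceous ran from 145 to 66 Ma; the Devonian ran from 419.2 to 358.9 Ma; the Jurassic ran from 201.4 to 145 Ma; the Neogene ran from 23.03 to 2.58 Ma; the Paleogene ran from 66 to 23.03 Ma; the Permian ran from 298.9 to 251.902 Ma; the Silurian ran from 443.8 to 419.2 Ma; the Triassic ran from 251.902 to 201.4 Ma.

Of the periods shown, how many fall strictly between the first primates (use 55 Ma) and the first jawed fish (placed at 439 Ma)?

The older date is 439 Ma and the younger is 55 Ma.
Periods with start < 439 and end > 55 Ma: Devonian (419.2–358.9), Carboniferous (358.9–298.9), Permian (298.9–251.902), Triassic (251.902–201.4), Jurassic (201.4–145), Cretaceous (145–66).
That is 6 complete periods.

6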